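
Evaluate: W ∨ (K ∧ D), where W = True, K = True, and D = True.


W = True, K = True, D = True
Step 1: K ∧ D = True AND True = True
Step 2: W ∨ True = True OR True = True
AND evaluated first (higher precedence); then OR applied.

True


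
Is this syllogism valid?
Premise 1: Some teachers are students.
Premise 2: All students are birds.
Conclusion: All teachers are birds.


Premise 1: Some teachers are students.
Premise 2: All students are birds.
Conclusion: All teachers are birds.
Fallacy: illicit minor. The minor term (teachers) is distributed in the conclusion ('All teachers ...') but undistributed in its premise ('Some teachers are students' doesn't cover all teachers).
Only 'Some teachers are birds' follows, not 'All'.

Invalid


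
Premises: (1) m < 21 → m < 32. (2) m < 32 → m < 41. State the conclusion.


Hypothetical syllogism: P → Q, Q → R ⊢ P → R
Premise 1: m < 21 → m < 32
Premise 2: m < 32 → m < 41
Chain the implications: the middle term (m < 32) links the two.
Conclusion: If m < 21, then m < 41.

If m < 21, then m < 41.


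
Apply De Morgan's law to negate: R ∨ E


De Morgan's law: ¬(P ∨ Q) ≡ ¬P ∧ ¬Q
¬(R ∨ E) = ¬R ∧ ¬E

¬R ∧ ¬E


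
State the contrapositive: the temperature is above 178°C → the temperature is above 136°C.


Original: If the temperature is above 178°C, then the temperature is above 136°C
Contrapositive: If ¬Q, then ¬P
Negate Q: not (the temperature is above 136°C)
Negate P: not (the temperature is above 178°C)

If not (the temperature is above 136°C), then not (the temperature is above 178°C).


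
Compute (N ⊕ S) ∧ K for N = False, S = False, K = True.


N = False, S = False, K = True
Step 1: N ⊕ S = False XOR False = False
Step 2: False ∧ K = False AND True = False
XOR true when exactly one of N,S is true; then AND with K.

False


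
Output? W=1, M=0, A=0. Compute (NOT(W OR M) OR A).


W OR M = 1
NOT(1) = 0
0 OR 0 = 0

0


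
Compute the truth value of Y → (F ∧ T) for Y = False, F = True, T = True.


Y = False, F = True, T = True
Step 1: F ∧ T = True AND True = True
Step 2: Y → (True): false only when Y=True and consequent=False.
Result: True

True


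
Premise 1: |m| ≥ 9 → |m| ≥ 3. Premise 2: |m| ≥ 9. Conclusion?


Modus ponens: P → Q, P ⊢ Q
P: |m| ≥ 9
Q: |m| ≥ 3
We have P → Q and P is true.
By modus ponens, Q must be true.

|m| ≥ 3


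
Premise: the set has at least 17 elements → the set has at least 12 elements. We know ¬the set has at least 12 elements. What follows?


Modus tollens: P → Q, ¬Q ⊢ ¬P
P: the set has at least 17 elements
Q: the set has at least 12 elements
We have P → Q and Q is false.
By modus tollens, P must be false.

It is not the case that the set has at least 17 elements


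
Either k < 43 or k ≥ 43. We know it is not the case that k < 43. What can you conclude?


Disjunctive syllogism: P ∨ Q, ¬P ⊢ Q
Disjunction: k < 43 ∨ k ≥ 43
We know it is not the case that k < 43.
By disjunctive syllogism, the other disjunct must be true.

k ≥ 43


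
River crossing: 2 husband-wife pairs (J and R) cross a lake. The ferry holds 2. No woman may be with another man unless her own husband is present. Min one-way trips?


Label couples J and R.
1. WJ+WR → (far: WJ,WR; near: HJ,HR)
2. WJ ←   (far: WR; near: HJ,HR,WJ)
3. HJ+HR → (far: HJ,HR,WR; near: WJ)
4. HJ ←   (far: HR,WR; near: HJ,WJ)  — HJ returns, since WJ is alone on near bank
5. HJ+WJ → (far: all four; near: empty)
Every state respects the constraint.
Minimum trips = 5

5


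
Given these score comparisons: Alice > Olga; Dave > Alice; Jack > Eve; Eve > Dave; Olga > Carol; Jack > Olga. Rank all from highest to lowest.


Constraints: Alice > Olga; Dave > Alice; Jack > Eve; Eve > Dave; Olga > Carol; Jack > Olga
Method: at each step, the next-highest is the one remaining person who never appears on the smaller side of a constraint between remaining people.
  Step 1: remaining {Olga, Carol, Eve, Jack, Dave, Alice}; on the smaller side: {Olga, Carol, Eve, Dave, Alice} → Jack is next (Jack > Eve; Jack > Olga).
  Step 2: remaining {Olga, Carol, Eve, Dave, Alice}; on the smaller side: {Olga, Carol, Dave, Alice} → Eve is next (Eve > Dave).
  Step 3: remaining {Olga, Carol, Dave, Alice}; on the smaller side: {Olga, Carol, Alice} → Dave is next (Dave > Alice).
  Step 4: remaining {Olga, Carol, Alice}; on the smaller side: {Olga, Carol} → Alice is next (Alice > Olga).
  Step 5: remaining {Olga, Carol}; on the smaller side: {Carol} → Olga is next (Olga > Carol).
  Step 6: only Carol remains → lowest.
Final ranking (highest to lowest):

Jack > Eve > Dave > Alice > Olga > Carol


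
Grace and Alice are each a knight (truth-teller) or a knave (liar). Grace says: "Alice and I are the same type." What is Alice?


Grace says: "Alice and I are the same type."
Case 1: Grace is a Knight (truth-teller)
  Statement is true → they ARE the same → Alice is also a Knight
Case 2: Grace is a Knave (liar)
  Statement is false → they are NOT the same → Alice is a Knight
In both cases, Alice is a Knight.

Knight


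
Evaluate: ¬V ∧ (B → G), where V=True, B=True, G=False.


V = True, B = True, G = False
Expression: ¬V ∧ (B → G)
Step 1: ¬V = NOT True = False
Step 2: B → G = True → False (false only if B=True, G=False) = False
Step 3: (False) ∧ (False) = False AND False = False

False


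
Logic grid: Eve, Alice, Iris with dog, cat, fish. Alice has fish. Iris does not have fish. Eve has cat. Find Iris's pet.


From clues:
  Alice → fish
  Eve → cat
By elimination, Iris gets the remaining.

dog


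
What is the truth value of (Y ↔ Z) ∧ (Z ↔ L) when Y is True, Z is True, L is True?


Y = True, Z = True, L = True
Step 1: Y ↔ Z is true when Y and Z have the same value. Result: True
Step 2: Z ↔ L is true when Z and L have the same value. Result: True
Step 3: True ∧ True = True

True


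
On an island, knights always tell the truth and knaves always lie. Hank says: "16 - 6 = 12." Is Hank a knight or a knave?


Statement: "16 - 6 = 12."
Actual: 16 - 6 = 10
Claimed: 12
Statement is FALSE → Hank lies → Knave

Knave


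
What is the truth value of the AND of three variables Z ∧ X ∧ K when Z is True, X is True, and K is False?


Z = True, X = True, K = False
Step 1: Z ∧ X = True AND True = True
Step 2: (True) ∧ K = (True) AND False = False
AND is true only when ALL operands are true.

False


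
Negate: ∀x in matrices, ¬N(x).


Original: ∀x ¬N(x)
Rule: ¬∀→∃, ¬∃→∀, negate predicate.
Negation: ∃x N(x)

∃x N(x)


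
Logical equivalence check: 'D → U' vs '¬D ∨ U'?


Expression 1: D → U
Expression 2: ¬D ∨ U
Truth table (D U | Expr1 Expr2):
  T T |   T     T
  T F |   F     F
  F T |   T     T
  F F |   T     T
All 4 rows agree, so the expressions are logically equivalent.

Yes


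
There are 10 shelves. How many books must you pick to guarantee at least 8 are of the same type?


Pigeonhole: to guarantee k in one of n categories, need (k-1)×n + 1.
k = 8, n = 10
Minimum = (8-1) × 10 + 1 = 7 × 10 + 1

71


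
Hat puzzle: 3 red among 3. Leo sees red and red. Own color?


Total red = 3, seen red = 2
Own red = 3 - 2 = 1
Leo's hat is red.

red


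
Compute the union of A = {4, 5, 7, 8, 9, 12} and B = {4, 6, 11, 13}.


A = {4, 5, 7, 8, 9, 12}
B = {4, 6, 11, 13}
Operation: union
All elements combined: 4, 5, 6, 7, 8, 9, 11, 12, 13

{4, 5, 6, 7, 8, 9, 11, 12, 13}


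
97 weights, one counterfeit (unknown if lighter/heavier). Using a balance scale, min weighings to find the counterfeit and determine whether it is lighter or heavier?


Let n = 97. 194 possibilities (n weights × lighter/heavier); each weighing has 3 outcomes.
Bound for k weighings: say the first weighing puts j weights on each pan. If it tips, the 2j weighed weights remain suspects (each with a known direction) and k-1 weighings give 3^(k-1) outcomes; 3^(k-1) is odd, so 2j ≤ 3^(k-1) - 1. If it balances, the n - 2j unweighed weights remain with direction unknown: 2(n - 2j) ≤ 3^(k-1) - 1 by the same parity argument. Adding, n ≤ (3^(k-1) - 1) + (3^(k-1) - 1)/2 = (3^k - 3)/2, and the classical three-group strategy achieves this (3 weights in 2 weighings, 12 in 3, 39 in 4, 120 in 5).
So we need the smallest k with (3^k - 3)/2 ≥ 97.
k = 4: (3^4 - 3)/2 = 39 < 97 ✗
k = 5: (3^5 - 3)/2 = 120 ≥ 97 ✓

5


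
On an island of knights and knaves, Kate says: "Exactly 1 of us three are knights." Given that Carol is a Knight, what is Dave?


Kate claims exactly 1 knights among Kate, Carol, Dave.
Given: Carol is a Knight.

Case 1: Kate is a Knight (tells truth)
  Then exactly 1 of the three are knights.
  Counting Kate, Carol: 2 knight(s) so far. Need -1 more → impossible.
Case 2: Kate is a Knave (lies)
  Then the count is NOT 1.
  If Dave = Knave, count = 1 = 1 → claim would be true, contradicts lie.
  If Dave = Knight, count = 2 ≠ 1 → lie confirmed ✓

Dave is a Knight.

Knight


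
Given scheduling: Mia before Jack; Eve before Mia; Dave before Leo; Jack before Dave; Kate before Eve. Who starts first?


Constraints: Mia before Jack; Eve before Mia; Dave before Leo; Jack before Dave; Kate before Eve
The first task can have nothing scheduled before it, so it must never appear on the right of a 'before'.
Tasks appearing after some 'before': Jack, Mia, Leo, Dave, Eve.
The only task not in that list is Kate → it is first.

Kate


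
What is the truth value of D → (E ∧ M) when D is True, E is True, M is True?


D = True, E = True, M = True
Step 1: E ∧ M = True AND True = True
Step 2: D → (True): false only when D=True and consequent=False.
Result: True

True


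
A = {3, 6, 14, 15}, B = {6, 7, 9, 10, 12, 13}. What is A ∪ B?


A = {3, 6, 14, 15}
B = {6, 7, 9, 10, 12, 13}
Operation: union
All elements combined: 3, 6, 7, 9, 10, 12, 13, 14, 15

{3, 6, 7, 9, 10, 12, 13, 14, 15}


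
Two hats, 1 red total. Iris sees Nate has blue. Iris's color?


Total red = 1, Nate = blue
Red accounted for: 0
Remaining for Iris: 1
Iris's hat is red.

red


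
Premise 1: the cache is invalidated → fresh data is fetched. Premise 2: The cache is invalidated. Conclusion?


Modus ponens: P → Q, P ⊢ Q
P: the cache is invalidated
Q: fresh data is fetched
We have P → Q and P is true.
By modus ponens, Q must be true.

Fresh data is fetched


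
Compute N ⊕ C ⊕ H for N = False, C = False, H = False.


N = False, C = False, H = False
Step 1: N ⊕ C = False XOR False = False
Step 2: False ⊕ H = False XOR False = False
XOR is true when an odd number of operands are true.

False


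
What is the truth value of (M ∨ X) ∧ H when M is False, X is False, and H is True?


M = False, X = False, H = True
Step 1: M ∨ X = False OR False = False
Step 2: False ∧ H = False AND True = False
OR is true when at least one operand is true; AND requires both.

False


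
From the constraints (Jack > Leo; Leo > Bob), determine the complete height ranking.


Constraints: Jack > Leo; Leo > Bob
Method: at each step, the next-highest is the one remaining person who never appears on the smaller side of a constraint between remaining people.
  Step 1: remaining {Leo, Jack, Bob}; on the smaller side: {Leo, Bob} → Jack is next (Jack > Leo).
  Step 2: remaining {Leo, Bob}; on the smaller side: {Bob} → Leo is next (Leo > Bob).
  Step 3: only Bob remains → lowest.
Final ranking (highest to lowest):

Jack > Leo > Bob


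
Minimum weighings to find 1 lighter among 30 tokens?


Each weighing has 3 outcomes (left heavy / balance / right heavy), so k weighings distinguish at most 3^k cases; splitting into three near-equal groups achieves this.
Need 3^k ≥ 30: 3^3 = 27 < 30 ≤ 3^4 = 81
k = ⌈log₃(30)⌉ = 4

4


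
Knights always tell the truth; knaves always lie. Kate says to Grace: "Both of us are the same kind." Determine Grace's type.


Kate says: "Both of us are the same kind."
Case 1: Kate is a Knight (truth-teller)
  Statement is true → they ARE the same → Grace is also a Knight
Case 2: Kate is a Knave (liar)
  Statement is false → they are NOT the same → Grace is a Knight
In both cases, Grace is a Knight.

Knight


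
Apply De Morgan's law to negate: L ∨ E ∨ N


De Morgan's law: ¬(P ∨ Q ∨ R) ≡ ¬P ∧ ¬Q ∧ ¬R
¬(L ∨ E ∨ N) = ¬L ∧ ¬E ∧ ¬N

¬L ∧ ¬E ∧ ¬N


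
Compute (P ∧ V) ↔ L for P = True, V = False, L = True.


P = True, V = False, L = True
Step 1: P ∧ V = True AND False = False
Step 2: (False) ↔ L: true when both sides have same truth value.
Result: False ↔ True = False

False


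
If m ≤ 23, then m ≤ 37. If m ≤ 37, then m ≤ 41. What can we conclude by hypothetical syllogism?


Hypothetical syllogism: P → Q, Q → R ⊢ P → R
Premise 1: m ≤ 23 → m ≤ 37
Premise 2: m ≤ 37 → m ≤ 41
Chain the implications: the middle term (m ≤ 37) links the two.
Conclusion: If m ≤ 23, then m ≤ 41.

If m ≤ 23, then m ≤ 41.


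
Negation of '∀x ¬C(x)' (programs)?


Original: ∀x ¬C(x)
Rule: ¬∀→∃, ¬∃→∀, negate predicate.
Negation: ∃x C(x)

∃x C(x)


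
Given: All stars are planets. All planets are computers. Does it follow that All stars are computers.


Premise 1: All stars are planets.
Premise 2: All planets are computers.
Conclusion: All stars are computers.
Barbara syllogism (AAA-1): All A are B, All B are C → All A are C.
Middle term (planets) distributed in premise 2.

Valid


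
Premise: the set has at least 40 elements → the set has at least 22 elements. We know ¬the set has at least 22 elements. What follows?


Modus tollens: P → Q, ¬Q ⊢ ¬P
P: the set has at least 40 elements
Q: the set has at least 22 elements
We have P → Q and Q is false.
By modus tollens, P must be false.

It is not the case that the set has at least 40 elements


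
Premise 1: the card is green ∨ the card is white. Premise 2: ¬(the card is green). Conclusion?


Disjunctive syllogism: P ∨ Q, ¬P ⊢ Q
Disjunction: the card is green ∨ the card is white
We know it is not the case that the card is green.
By disjunctive syllogism, the other disjunct must be true.

The card is white


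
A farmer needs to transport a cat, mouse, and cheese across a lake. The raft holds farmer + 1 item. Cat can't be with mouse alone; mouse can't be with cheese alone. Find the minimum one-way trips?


1. farmer+mouse → 2. farmer ← 3. farmer+cat → 4. farmer+mouse ← 5. farmer+cheese → 6. farmer ← 7. farmer+mouse →
Minimum trips = 7

7


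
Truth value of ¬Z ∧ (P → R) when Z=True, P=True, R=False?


Z = True, P = True, R = False
Expression: ¬Z ∧ (P → R)
Step 1: ¬Z = NOT True = False
Step 2: P → R = True → False (false only if P=True, R=False) = False
Step 3: (False) ∧ (False) = False AND False = False

False


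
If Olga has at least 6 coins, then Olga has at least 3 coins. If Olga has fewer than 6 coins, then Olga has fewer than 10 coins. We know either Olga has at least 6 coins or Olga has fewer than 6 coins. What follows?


Constructive dilemma: (P → Q) ∧ (R → S), P ∨ R ⊢ Q ∨ S
Premise 1: Olga has at least 6 coins → Olga has at least 3 coins
Premise 2: Olga has fewer than 6 coins → Olga has fewer than 10 coins
Premise 3: Olga has at least 6 coins ∨ Olga has fewer than 6 coins
Case 1: Assuming Olga has at least 6 coins, then by Premise 1, Olga has at least 3 coins.
Case 2: Assuming Olga has fewer than 6 coins, then by Premise 2, Olga has fewer than 10 coins.
Since one of Olga has at least 6 coins or Olga has fewer than 6 coins must hold, we get Olga has at least 3 coins or Olga has fewer than 10 coins.

Olga has at least 3 coins or Olga has fewer than 10 coins.


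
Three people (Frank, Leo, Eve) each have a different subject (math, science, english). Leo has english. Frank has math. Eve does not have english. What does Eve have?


From clues:
  Frank → math
  Leo → english
By elimination, Eve gets the remaining.

science


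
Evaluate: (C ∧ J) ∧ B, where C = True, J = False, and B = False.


C = True, J = False, B = False
Step 1: C ∧ J = True AND False = False
Step 2: False ∧ B = False AND False = False
AND is true only when ALL operands are true.

False


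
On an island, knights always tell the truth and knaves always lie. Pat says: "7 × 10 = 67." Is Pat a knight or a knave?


Statement: "7 × 10 = 67."
Actual: 7 × 10 = 70
Claimed: 67
Statement is FALSE → Pat lies → Knave

Knave


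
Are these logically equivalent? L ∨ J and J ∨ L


Expression 1: L ∨ J
Expression 2: J ∨ L
Truth table (L J | Expr1 Expr2):
  T T |   T     T
  T F |   T     T
  F T |   T     T
  F F |   F     F
All 4 rows agree, so the expressions are logically equivalent.

Yes


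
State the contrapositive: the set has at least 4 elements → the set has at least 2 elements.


Original: If the set has at least 4 elements, then the set has at least 2 elements
Contrapositive: If ¬Q, then ¬P
Negate Q: not (the set has at least 2 elements)
Negate P: not (the set has at least 4 elements)

If not (the set has at least 2 elements), then not (the set has at least 4 elements).


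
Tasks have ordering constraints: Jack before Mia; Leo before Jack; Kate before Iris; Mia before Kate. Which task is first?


Constraints: Jack before Mia; Leo before Jack; Kate before Iris; Mia before Kate
The first task can have nothing scheduled before it, so it must never appear on the right of a 'before'.
Tasks appearing after some 'before': Mia, Jack, Iris, Kate.
The only task not in that list is Leo → it is first.

Leo


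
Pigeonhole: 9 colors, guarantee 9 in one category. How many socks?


Pigeonhole: to guarantee k in one of n categories, need (k-1)×n + 1.
k = 9, n = 9
Minimum = (9-1) × 9 + 1 = 8 × 9 + 1

73


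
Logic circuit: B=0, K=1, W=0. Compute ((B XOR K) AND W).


B XOR K = 0^1 = 1
1 AND 0 = 0

0


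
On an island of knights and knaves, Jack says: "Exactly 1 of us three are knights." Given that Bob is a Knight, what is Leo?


Jack claims exactly 1 knights among Jack, Bob, Leo.
Given: Bob is a Knight.

Case 1: Jack is a Knight (tells truth)
  Then exactly 1 of the three are knights.
  Counting Jack, Bob: 2 knight(s) so far. Need -1 more → impossible.
Case 2: Jack is a Knave (lies)
  Then the count is NOT 1.
  If Leo = Knave, count = 1 = 1 → claim would be true, contradicts lie.
  If Leo = Knight, count = 2 ≠ 1 → lie confirmed ✓

Leo is a Knight.

Knight


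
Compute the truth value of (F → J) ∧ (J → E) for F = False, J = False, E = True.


F = False, J = False, E = True
Step 1: F → J is false only when F=True and J=False. Result: True
Step 2: J → E is false only when J=True and E=False. Result: True
Step 3: True ∧ True = True

True


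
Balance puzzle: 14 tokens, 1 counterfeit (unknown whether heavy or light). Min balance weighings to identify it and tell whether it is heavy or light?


Let n = 14. 28 possibilities (n tokens × lighter/heavier); each weighing has 3 outcomes.
Bound for k weighings: say the first weighing puts j tokens on each pan. If it tips, the 2j weighed tokens remain suspects (each with a known direction) and k-1 weighings give 3^(k-1) outcomes; 3^(k-1) is odd, so 2j ≤ 3^(k-1) - 1. If it balances, the n - 2j unweighed tokens remain with direction unknown: 2(n - 2j) ≤ 3^(k-1) - 1 by the same parity argument. Adding, n ≤ (3^(k-1) - 1) + (3^(k-1) - 1)/2 = (3^k - 3)/2, and the classical three-group strategy achieves this (3 tokens in 2 weighings, 12 in 3, 39 in 4, 120 in 5).
So we need the smallest k with (3^k - 3)/2 ≥ 14.
k = 3: (3^3 - 3)/2 = 12 < 14 ✗
k = 4: (3^4 - 3)/2 = 39 ≥ 14 ✓

4


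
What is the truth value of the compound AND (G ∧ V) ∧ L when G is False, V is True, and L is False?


G = False, V = True, L = False
Step 1: G ∧ V = False AND True = False
Step 2: False ∧ L = False AND False = False
AND is true only when ALL operands are true.

False


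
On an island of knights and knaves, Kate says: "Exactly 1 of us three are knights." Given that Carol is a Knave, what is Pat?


Kate claims exactly 1 knights among Kate, Carol, Pat.
Given: Carol is a Knave.

Case 1: Kate is a Knight (tells truth)
  Then exactly 1 of the three are knights.
  Counting Kate, Carol: 1 knight(s) so far. Need 0 more → Pat = Knave.
Case 2: Kate is a Knave (lies)
  Then the count is NOT 1.
  If Pat = Knight, count = 1 = 1 → claim would be true, contradicts lie.
  If Pat = Knave, count = 0 ≠ 1 → lie confirmed ✓

Pat is a Knave.

Knave


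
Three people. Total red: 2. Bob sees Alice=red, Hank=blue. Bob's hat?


Total red = 2, seen red = 1
Own red = 2 - 1 = 1
Bob's hat is red.

red


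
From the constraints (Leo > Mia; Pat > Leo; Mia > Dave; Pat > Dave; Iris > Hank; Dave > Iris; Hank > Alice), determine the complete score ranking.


Constraints: Leo > Mia; Pat > Leo; Mia > Dave; Pat > Dave; Iris > Hank; Dave > Iris; Hank > Alice
Method: at each step, the next-highest is the one remaining person who never appears on the smaller side of a constraint between remaining people.
  Step 1: remaining {Hank, Alice, Leo, Iris, Mia, Dave, Pat}; on the smaller side: {Hank, Alice, Leo, Iris, Mia, Dave} → Pat is next (Pat > Leo; Pat > Dave).
  Step 2: remaining {Hank, Alice, Leo, Iris, Mia, Dave}; on the smaller side: {Hank, Alice, Iris, Mia, Dave} → Leo is next (Leo > Mia).
  Step 3: remaining {Hank, Alice, Iris, Mia, Dave}; on the smaller side: {Hank, Alice, Iris, Dave} → Mia is next (Mia > Dave).
  Step 4: remaining {Hank, Alice, Iris, Dave}; on the smaller side: {Hank, Alice, Iris} → Dave is next (Dave > Iris).
  Step 5: remaining {Hank, Alice, Iris}; on the smaller side: {Hank, Alice} → Iris is next (Iris > Hank).
  Step 6: remaining {Hank, Alice}; on the smaller side: {Alice} → Hank is next (Hank > Alice).
  Step 7: only Alice remains → lowest.
Final ranking (highest to lowest):

Pat > Leo > Mia > Dave > Iris > Hank > Alice


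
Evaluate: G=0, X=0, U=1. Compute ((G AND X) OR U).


G AND X = 0&0 = 0
0 OR 1 = 1

1


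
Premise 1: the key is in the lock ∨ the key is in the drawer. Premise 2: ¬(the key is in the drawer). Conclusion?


Disjunctive syllogism: P ∨ Q, ¬P ⊢ Q
Disjunction: the key is in the lock ∨ the key is in the drawer
We know it is not the case that the key is in the drawer.
By disjunctive syllogism, the other disjunct must be true.

The key is in the lock


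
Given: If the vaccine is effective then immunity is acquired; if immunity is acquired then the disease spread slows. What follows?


Hypothetical syllogism: P → Q, Q → R ⊢ P → R
Premise 1: the vaccine is effective → immunity is acquired
Premise 2: immunity is acquired → the disease spread slows
Chain the implications: the middle term (immunity is acquired) links the two.
Conclusion: If the vaccine is effective, then the disease spread slows.

If the vaccine is effective, then the disease spread slows.


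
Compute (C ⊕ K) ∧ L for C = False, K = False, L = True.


C = False, K = False, L = True
Step 1: C ⊕ K = False XOR False = False
Step 2: False ∧ L = False AND True = False
XOR true when exactly one of C,K is true; then AND with L.

False


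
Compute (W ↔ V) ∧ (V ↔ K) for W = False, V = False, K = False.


W = False, V = False, K = False
Step 1: W ↔ V is true when W and V have the same value. Result: True
Step 2: V ↔ K is true when V and K have the same value. Result: True
Step 3: True ∧ True = True

True


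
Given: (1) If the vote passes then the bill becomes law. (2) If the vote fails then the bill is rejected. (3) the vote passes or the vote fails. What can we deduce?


Constructive dilemma: (P → Q) ∧ (R → S), P ∨ R ⊢ Q ∨ S
Premise 1: the vote passes → the bill becomes law
Premise 2: the vote fails → the bill is rejected
Premise 3: the vote passes ∨ the vote fails
Case 1: Assuming the vote passes, then by Premise 1, the bill becomes law.
Case 2: Assuming the vote fails, then by Premise 2, the bill is rejected.
Since one of the vote passes or the vote fails must hold, we get the bill becomes law or the bill is rejected.

The bill becomes law or the bill is rejected.


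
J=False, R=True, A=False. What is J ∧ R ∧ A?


J = False, R = True, A = False
Expression: J ∧ R ∧ A
Step 1: J ∧ R = False AND True = False
Step 2: (False) ∧ A = False AND False = False

False


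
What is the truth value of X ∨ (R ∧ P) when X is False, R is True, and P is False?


X = False, R = True, P = False
Step 1: R ∧ P = True AND False = False
Step 2: X ∨ False = False OR False = False
AND evaluated first (higher precedence); then OR applied.

False


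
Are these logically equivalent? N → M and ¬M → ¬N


Expression 1: N → M
Expression 2: ¬M → ¬N
Truth table (N M | Expr1 Expr2):
  T T |   T     T
  T F |   F     F
  F T |   T     T
  F F |   T     T
All 4 rows agree, so the expressions are logically equivalent.

Yes


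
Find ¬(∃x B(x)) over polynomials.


Original: ∃x B(x)
Rule: ¬∀→∃, ¬∃→∀, negate predicate.
Negation: ∀x ¬B(x)

∀x ¬B(x)


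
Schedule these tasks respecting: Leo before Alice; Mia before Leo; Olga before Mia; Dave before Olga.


Constraints: Leo before Alice; Mia before Leo; Olga before Mia; Dave before Olga
Method: repeatedly schedule the remaining task that has no remaining task required before it.
  Step 1: remaining {Dave, Mia, Alice, Olga, Leo}; every task except Dave still has a predecessor pending → schedule Dave.
  Step 2: remaining {Mia, Alice, Olga, Leo}; every task except Olga still has a predecessor pending → schedule Olga.
  Step 3: remaining {Mia, Alice, Leo}; every task except Mia still has a predecessor pending → schedule Mia.
  Step 4: remaining {Alice, Leo}; every task except Leo still has a predecessor pending → schedule Leo.
  Step 5: only Alice remains → schedule Alice.
Resulting order:

Dave → Olga → Mia → Leo → Alice


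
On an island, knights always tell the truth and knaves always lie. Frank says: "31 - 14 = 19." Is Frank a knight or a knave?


Statement: "31 - 14 = 19."
Actual: 31 - 14 = 17
Claimed: 19
Statement is FALSE → Frank lies → Knave

Knave


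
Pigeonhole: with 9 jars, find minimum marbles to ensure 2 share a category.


Pigeonhole: to guarantee k in one of n categories, need (k-1)×n + 1.
k = 2, n = 9
Minimum = (2-1) × 9 + 1 = 1 × 9 + 1

10


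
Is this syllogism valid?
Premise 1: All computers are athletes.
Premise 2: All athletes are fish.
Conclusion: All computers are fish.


Premise 1: All computers are athletes.
Premise 2: All athletes are fish.
Conclusion: All computers are fish.
Barbara syllogism (AAA-1): All A are B, All B are C → All A are C.
Middle term (athletes) distributed in premise 2.

Valid


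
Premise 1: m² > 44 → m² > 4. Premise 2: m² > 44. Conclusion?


Modus ponens: P → Q, P ⊢ Q
P: m² > 44
Q: m² > 4
We have P → Q and P is true.
By modus ponens, Q must be true.

m² > 4


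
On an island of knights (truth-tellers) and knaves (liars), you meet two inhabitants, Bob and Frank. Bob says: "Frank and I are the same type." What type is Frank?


Bob says: "Frank and I are the same type."
Case 1: Bob is a Knight (truth-teller)
  Statement is true → they ARE the same → Frank is also a Knight
Case 2: Bob is a Knave (liar)
  Statement is false → they are NOT the same → Frank is a Knight
In both cases, Frank is a Knight.

Knight


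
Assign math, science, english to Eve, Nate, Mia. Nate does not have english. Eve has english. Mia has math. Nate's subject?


From clues:
  Mia → math
  Eve → english
By elimination, Nate gets the remaining.

science


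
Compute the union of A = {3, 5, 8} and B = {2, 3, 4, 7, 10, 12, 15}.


A = {3, 5, 8}
B = {2, 3, 4, 7, 10, 12, 15}
Operation: union
All elements combined: 2, 3, 4, 5, 7, 8, 10, 12, 15

{2, 3, 4, 5, 7, 8, 10, 12, 15}


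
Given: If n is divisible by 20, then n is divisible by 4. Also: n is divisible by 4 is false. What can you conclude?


Modus tollens: P → Q, ¬Q ⊢ ¬P
P: n is divisible by 20
Q: n is divisible by 4
We have P → Q and Q is false.
By modus tollens, P must be false.

It is not the case that n is divisible by 20


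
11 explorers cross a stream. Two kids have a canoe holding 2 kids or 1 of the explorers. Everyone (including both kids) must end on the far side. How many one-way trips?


Per crossing of one of the explorers: kids→, one←, one of the explorers→, one← = 4 trips
11 × 4 = 44, + 1 final kids→ = 45
Minimum trips = 45

45


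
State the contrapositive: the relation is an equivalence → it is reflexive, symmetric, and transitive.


Original: If the relation is an equivalence, then it is reflexive, symmetric, and transitive
Contrapositive: If ¬Q, then ¬P
Negate Q: not (it is reflexive, symmetric, and transitive)
Negate P: not (the relation is an equivalence)

If not (it is reflexive, symmetric, and transitive), then not (the relation is an equivalence).


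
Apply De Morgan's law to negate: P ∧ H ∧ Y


De Morgan's law: ¬(P ∧ Q ∧ R) ≡ ¬P ∨ ¬Q ∨ ¬R
¬(P ∧ H ∧ Y) = ¬P ∨ ¬H ∨ ¬Y

¬P ∨ ¬H ∨ ¬Y


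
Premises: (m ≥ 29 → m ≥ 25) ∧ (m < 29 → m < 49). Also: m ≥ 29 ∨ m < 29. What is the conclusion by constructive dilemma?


Constructive dilemma: (P → Q) ∧ (R → S), P ∨ R ⊢ Q ∨ S
Premise 1: m ≥ 29 → m ≥ 25
Premise 2: m < 29 → m < 49
Premise 3: m ≥ 29 ∨ m < 29
Case 1: Assuming m ≥ 29, then by Premise 1, m ≥ 25.
Case 2: Assuming m < 29, then by Premise 2, m < 49.
Since one of m ≥ 29 or m < 29 must hold, we get m ≥ 25 or m < 49.

m ≥ 25 or m < 49.


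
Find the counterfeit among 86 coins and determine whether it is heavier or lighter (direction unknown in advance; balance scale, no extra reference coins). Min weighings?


Let n = 86. 172 possibilities (n coins × lighter/heavier); each weighing has 3 outcomes.
Bound for k weighings: say the first weighing puts j coins on each pan. If it tips, the 2j weighed coins remain suspects (each with a known direction) and k-1 weighings give 3^(k-1) outcomes; 3^(k-1) is odd, so 2j ≤ 3^(k-1) - 1. If it balances, the n - 2j unweighed coins remain with direction unknown: 2(n - 2j) ≤ 3^(k-1) - 1 by the same parity argument. Adding, n ≤ (3^(k-1) - 1) + (3^(k-1) - 1)/2 = (3^k - 3)/2, and the classical three-group strategy achieves this (3 coins in 2 weighings, 12 in 3, 39 in 4, 120 in 5).
So we need the smallest k with (3^k - 3)/2 ≥ 86.
k = 4: (3^4 - 3)/2 = 39 < 86 ✗
k = 5: (3^5 - 3)/2 = 120 ≥ 86 ✓

5


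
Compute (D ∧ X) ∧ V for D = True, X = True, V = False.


D = True, X = True, V = False
Step 1: D ∧ X = True AND True = True
Step 2: True ∧ V = True AND False = False
AND is true only when ALL operands are true.

False


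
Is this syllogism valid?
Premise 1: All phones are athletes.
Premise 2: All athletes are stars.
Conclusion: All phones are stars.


Premise 1: All phones are athletes.
Premise 2: All athletes are stars.
Conclusion: All phones are stars.
Barbara syllogism (AAA-1): All A are B, All B are C → All A are C.
Middle term (athletes) distributed in premise 2.

Valid


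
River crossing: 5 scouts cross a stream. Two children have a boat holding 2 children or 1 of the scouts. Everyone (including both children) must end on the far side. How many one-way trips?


Per crossing of one of the scouts: children→, one←, one of the scouts→, one← = 4 trips
5 × 4 = 20, + 1 final children→ = 21
Minimum trips = 21

21


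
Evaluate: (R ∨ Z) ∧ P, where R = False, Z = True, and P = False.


R = False, Z = True, P = False
Step 1: R ∨ Z = False OR True = True
Step 2: True ∧ P = True AND False = False
OR is true when at least one operand is true; AND requires both.

False


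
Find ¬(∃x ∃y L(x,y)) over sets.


Original: ∃x ∃y L(x,y)
Rule: ¬∀→∃, ¬∃→∀, negate predicate.
Negation: ∀x ∀y ¬L(x,y)

∀x ∀y ¬L(x,y)


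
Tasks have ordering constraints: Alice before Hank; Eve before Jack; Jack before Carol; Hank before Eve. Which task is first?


Constraints: Alice before Hank; Eve before Jack; Jack before Carol; Hank before Eve
The first task can have nothing scheduled before it, so it must never appear on the right of a 'before'.
Tasks appearing after some 'before': Hank, Jack, Carol, Eve.
The only task not in that list is Alice → it is first.

Alice


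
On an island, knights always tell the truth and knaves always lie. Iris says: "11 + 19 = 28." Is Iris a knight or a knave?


Statement: "11 + 19 = 28."
Actual: 11 + 19 = 30
Claimed: 28
Statement is FALSE → Iris lies → Knave

Knave


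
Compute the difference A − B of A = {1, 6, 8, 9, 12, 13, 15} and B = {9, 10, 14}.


A = {1, 6, 8, 9, 12, 13, 15}
B = {9, 10, 14}
Operation: difference A − B
In A but not B: 1, 6, 8, 12, 13, 15

{1, 6, 8, 12, 13, 15}


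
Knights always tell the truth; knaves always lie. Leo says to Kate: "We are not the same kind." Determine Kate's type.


Leo says: "We are not the same kind."
Case 1: Leo is a Knight (truth-teller)
  Statement is true → they ARE different → Kate is a Knave
Case 2: Leo is a Knave (liar)
  Statement is false → they are NOT different → Kate is a Knave
In both cases, Kate is a Knave.

Knave


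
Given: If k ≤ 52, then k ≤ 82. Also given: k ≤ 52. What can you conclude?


Modus ponens: P → Q, P ⊢ Q
P: k ≤ 52
Q: k ≤ 82
We have P → Q and P is true.
By modus ponens, Q must be true.

k ≤ 82


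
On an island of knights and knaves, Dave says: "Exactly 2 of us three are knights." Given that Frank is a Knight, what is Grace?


Dave claims exactly 2 knights among Dave, Frank, Grace.
Given: Frank is a Knight.

Case 1: Dave is a Knight (tells truth)
  Then exactly 2 of the three are knights.
  Counting Dave, Frank: 2 knight(s) so far. Need 0 more → Grace = Knave.
Case 2: Dave is a Knave (lies)
  Then the count is NOT 2.
  If Grace = Knight, count = 2 = 2 → claim would be true, contradicts lie.
  If Grace = Knave, count = 1 ≠ 2 → lie confirmed ✓

Grace is a Knave.

Knave


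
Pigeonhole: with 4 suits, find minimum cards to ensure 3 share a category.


Pigeonhole: to guarantee k in one of n categories, need (k-1)×n + 1.
k = 3, n = 4
Minimum = (3-1) × 4 + 1 = 2 × 4 + 1

9


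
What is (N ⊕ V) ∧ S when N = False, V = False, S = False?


N = False, V = False, S = False
Step 1: N ⊕ V = False XOR False = False
Step 2: False ∧ S = False AND False = False
XOR true when exactly one of N,V is true; then AND with S.

False


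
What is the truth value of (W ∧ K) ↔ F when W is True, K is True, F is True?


W = True, K = True, F = True
Step 1: W ∧ K = True AND True = True
Step 2: (True) ↔ F: true when both sides have same truth value.
Result: True ↔ True = True

True


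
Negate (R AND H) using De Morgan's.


De Morgan's law: ¬(P ∧ Q) ≡ ¬P ∨ ¬Q
¬(R ∧ H) = ¬R ∨ ¬H

¬R ∨ ¬H


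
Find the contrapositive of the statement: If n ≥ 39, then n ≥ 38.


Original: If n ≥ 39, then n ≥ 38
Contrapositive: If ¬Q, then ¬P
Negate Q: not (n ≥ 38)
Negate P: not (n ≥ 39)

If not (n ≥ 38), then not (n ≥ 39).


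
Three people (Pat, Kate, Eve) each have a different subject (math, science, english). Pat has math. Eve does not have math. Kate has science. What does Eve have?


From clues:
  Pat → math
  Kate → science
By elimination, Eve gets the remaining.

english


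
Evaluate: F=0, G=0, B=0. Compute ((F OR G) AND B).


F OR G = 0|0 = 0
0 AND 0 = 0

0


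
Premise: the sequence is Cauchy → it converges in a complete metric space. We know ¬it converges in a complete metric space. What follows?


Modus tollens: P → Q, ¬Q ⊢ ¬P
P: the sequence is Cauchy
Q: it converges in a complete metric space
We have P → Q and Q is false.
By modus tollens, P must be false.

It is not the case that the sequence is Cauchy


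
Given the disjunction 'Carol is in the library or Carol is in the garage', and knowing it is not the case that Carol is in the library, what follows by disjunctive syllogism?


Disjunctive syllogism: P ∨ Q, ¬P ⊢ Q
Disjunction: Carol is in the library ∨ Carol is in the garage
We know it is not the case that Carol is in the library.
By disjunctive syllogism, the other disjunct must be true.

Carol is in the garage


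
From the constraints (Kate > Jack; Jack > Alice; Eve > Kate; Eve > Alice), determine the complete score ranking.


Constraints: Kate > Jack; Jack > Alice; Eve > Kate; Eve > Alice
Method: at each step, the next-highest is the one remaining person who never appears on the smaller side of a constraint between remaining people.
  Step 1: remaining {Kate, Jack, Eve, Alice}; on the smaller side: {Kate, Jack, Alice} → Eve is next (Eve > Kate; Eve > Alice).
  Step 2: remaining {Kate, Jack, Alice}; on the smaller side: {Jack, Alice} → Kate is next (Kate > Jack).
  Step 3: remaining {Jack, Alice}; on the smaller side: {Alice} → Jack is next (Jack > Alice).
  Step 4: only Alice remains → lowest.
Final ranking (highest to lowest):

Eve > Kate > Jack > Alice


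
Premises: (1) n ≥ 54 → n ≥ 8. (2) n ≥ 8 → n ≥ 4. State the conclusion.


Hypothetical syllogism: P → Q, Q → R ⊢ P → R
Premise 1: n ≥ 54 → n ≥ 8
Premise 2: n ≥ 8 → n ≥ 4
Chain the implications: the middle term (n ≥ 8) links the two.
Conclusion: If n ≥ 54, then n ≥ 4.

If n ≥ 54, then n ≥ 4.


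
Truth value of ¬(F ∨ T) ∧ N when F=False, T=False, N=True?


F = False, T = False, N = True
Expression: ¬(F ∨ T) ∧ N
Step 1: F ∨ T = False OR False = False
Step 2: ¬(F ∨ T) = NOT False = True
Step 3: (True) ∧ N = True AND True = True

True


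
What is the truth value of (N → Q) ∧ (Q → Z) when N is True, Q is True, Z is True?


N = True, Q = True, Z = True
Step 1: N → Q is false only when N=True and Q=False. Result: True
Step 2: Q → Z is false only when Q=True and Z=False. Result: True
Step 3: True ∧ True = True

True


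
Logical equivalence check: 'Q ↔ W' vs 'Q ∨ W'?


Expression 1: Q ↔ W
Expression 2: Q ∨ W
Truth table (Q W | Expr1 Expr2):
  T T |   T     T
  T F |   F     T   ← differ
  F T |   F     T   ← differ
  F F |   T     F   ← differ
Counterexample: Q=T, W=F gives Expr1 = F but Expr2 = T, so the expressions are NOT logically equivalent.

No


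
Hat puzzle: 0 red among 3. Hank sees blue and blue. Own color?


Total red = 0, seen red = 0
Own red = 0 - 0 = 0
Hank's hat is blue.

blue


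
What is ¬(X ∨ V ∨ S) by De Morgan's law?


De Morgan's law: ¬(P ∨ Q ∨ R) ≡ ¬P ∧ ¬Q ∧ ¬R
¬(X ∨ V ∨ S) = ¬X ∧ ¬V ∧ ¬S

¬X ∧ ¬V ∧ ¬S


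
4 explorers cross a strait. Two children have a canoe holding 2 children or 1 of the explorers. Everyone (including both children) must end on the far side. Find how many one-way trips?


Per crossing of one of the explorers: children→, one←, one of the explorers→, one← = 4 trips
4 × 4 = 16, + 1 final children→ = 17
Minimum trips = 17

17


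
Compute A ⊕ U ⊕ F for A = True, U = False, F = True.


A = True, U = False, F = True
Step 1: A ⊕ U = True XOR False = True
Step 2: True ⊕ F = True XOR True = False
XOR is true when an odd number of operands are true.

False


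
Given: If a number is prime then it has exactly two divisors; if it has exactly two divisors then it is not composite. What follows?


Hypothetical syllogism: P → Q, Q → R ⊢ P → R
Premise 1: a number is prime → it has exactly two divisors
Premise 2: it has exactly two divisors → it is not composite
Chain the implications: the middle term (it has exactly two divisors) links the two.
Conclusion: If a number is prime, then it is not composite.

If a number is prime, then it is not composite.
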